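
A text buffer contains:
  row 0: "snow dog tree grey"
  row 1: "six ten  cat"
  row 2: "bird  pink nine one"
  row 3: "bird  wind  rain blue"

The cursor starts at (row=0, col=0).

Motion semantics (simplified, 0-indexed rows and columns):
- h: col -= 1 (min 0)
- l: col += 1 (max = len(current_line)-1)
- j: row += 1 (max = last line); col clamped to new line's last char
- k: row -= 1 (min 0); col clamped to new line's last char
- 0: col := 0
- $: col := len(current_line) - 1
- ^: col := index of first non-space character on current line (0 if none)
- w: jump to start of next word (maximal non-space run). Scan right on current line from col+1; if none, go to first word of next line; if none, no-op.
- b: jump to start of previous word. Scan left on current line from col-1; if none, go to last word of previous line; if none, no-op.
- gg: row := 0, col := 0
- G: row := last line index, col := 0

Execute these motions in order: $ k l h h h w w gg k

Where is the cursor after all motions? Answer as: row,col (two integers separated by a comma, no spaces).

Answer: 0,0

Derivation:
After 1 ($): row=0 col=17 char='y'
After 2 (k): row=0 col=17 char='y'
After 3 (l): row=0 col=17 char='y'
After 4 (h): row=0 col=16 char='e'
After 5 (h): row=0 col=15 char='r'
After 6 (h): row=0 col=14 char='g'
After 7 (w): row=1 col=0 char='s'
After 8 (w): row=1 col=4 char='t'
After 9 (gg): row=0 col=0 char='s'
After 10 (k): row=0 col=0 char='s'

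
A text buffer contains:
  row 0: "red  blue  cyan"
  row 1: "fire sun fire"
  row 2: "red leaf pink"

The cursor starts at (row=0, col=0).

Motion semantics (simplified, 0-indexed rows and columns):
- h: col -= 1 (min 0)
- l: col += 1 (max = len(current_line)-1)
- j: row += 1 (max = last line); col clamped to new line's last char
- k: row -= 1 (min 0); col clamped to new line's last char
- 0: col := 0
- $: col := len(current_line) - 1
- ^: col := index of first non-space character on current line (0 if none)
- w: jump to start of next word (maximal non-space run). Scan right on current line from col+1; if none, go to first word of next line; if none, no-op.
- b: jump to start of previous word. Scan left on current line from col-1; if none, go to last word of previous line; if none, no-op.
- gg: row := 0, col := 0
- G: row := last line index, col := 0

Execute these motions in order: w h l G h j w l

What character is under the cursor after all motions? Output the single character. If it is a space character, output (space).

Answer: e

Derivation:
After 1 (w): row=0 col=5 char='b'
After 2 (h): row=0 col=4 char='_'
After 3 (l): row=0 col=5 char='b'
After 4 (G): row=2 col=0 char='r'
After 5 (h): row=2 col=0 char='r'
After 6 (j): row=2 col=0 char='r'
After 7 (w): row=2 col=4 char='l'
After 8 (l): row=2 col=5 char='e'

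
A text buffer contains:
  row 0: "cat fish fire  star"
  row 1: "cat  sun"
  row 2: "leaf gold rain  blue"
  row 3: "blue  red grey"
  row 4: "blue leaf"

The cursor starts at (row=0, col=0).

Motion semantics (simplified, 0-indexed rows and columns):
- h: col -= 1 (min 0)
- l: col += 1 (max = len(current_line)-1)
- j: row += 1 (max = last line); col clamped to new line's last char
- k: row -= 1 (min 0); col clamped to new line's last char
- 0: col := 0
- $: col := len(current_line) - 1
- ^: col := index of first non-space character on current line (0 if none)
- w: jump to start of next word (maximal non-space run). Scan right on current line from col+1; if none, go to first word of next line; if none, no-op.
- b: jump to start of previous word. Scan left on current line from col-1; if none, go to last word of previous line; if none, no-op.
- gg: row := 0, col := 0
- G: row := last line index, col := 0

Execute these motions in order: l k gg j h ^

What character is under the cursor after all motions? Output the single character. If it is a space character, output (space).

After 1 (l): row=0 col=1 char='a'
After 2 (k): row=0 col=1 char='a'
After 3 (gg): row=0 col=0 char='c'
After 4 (j): row=1 col=0 char='c'
After 5 (h): row=1 col=0 char='c'
After 6 (^): row=1 col=0 char='c'

Answer: c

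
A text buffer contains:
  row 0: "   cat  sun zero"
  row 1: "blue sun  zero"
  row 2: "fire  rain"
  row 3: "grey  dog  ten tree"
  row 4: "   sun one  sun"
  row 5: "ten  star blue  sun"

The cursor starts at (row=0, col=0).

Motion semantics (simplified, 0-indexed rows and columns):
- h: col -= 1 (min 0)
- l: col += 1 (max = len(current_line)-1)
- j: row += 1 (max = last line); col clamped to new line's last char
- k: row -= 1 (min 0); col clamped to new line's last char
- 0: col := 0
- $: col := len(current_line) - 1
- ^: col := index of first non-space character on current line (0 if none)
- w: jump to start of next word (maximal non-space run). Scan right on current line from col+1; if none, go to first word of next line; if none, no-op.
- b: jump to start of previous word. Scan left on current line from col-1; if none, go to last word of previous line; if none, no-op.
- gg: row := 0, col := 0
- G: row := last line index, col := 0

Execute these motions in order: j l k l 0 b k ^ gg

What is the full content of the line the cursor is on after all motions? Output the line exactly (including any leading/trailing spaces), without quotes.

After 1 (j): row=1 col=0 char='b'
After 2 (l): row=1 col=1 char='l'
After 3 (k): row=0 col=1 char='_'
After 4 (l): row=0 col=2 char='_'
After 5 (0): row=0 col=0 char='_'
After 6 (b): row=0 col=0 char='_'
After 7 (k): row=0 col=0 char='_'
After 8 (^): row=0 col=3 char='c'
After 9 (gg): row=0 col=0 char='_'

Answer:    cat  sun zero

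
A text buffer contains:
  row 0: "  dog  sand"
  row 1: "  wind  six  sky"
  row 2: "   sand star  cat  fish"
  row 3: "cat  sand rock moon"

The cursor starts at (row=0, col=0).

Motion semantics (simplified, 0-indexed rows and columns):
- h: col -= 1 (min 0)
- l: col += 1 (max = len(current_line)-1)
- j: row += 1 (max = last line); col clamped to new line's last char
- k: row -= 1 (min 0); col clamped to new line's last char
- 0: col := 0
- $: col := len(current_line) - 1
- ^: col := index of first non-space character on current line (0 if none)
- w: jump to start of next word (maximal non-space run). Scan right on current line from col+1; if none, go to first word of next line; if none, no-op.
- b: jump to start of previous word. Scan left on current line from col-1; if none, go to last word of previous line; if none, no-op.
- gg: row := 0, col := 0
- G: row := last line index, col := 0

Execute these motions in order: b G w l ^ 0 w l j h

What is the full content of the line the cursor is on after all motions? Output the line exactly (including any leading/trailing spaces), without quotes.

After 1 (b): row=0 col=0 char='_'
After 2 (G): row=3 col=0 char='c'
After 3 (w): row=3 col=5 char='s'
After 4 (l): row=3 col=6 char='a'
After 5 (^): row=3 col=0 char='c'
After 6 (0): row=3 col=0 char='c'
After 7 (w): row=3 col=5 char='s'
After 8 (l): row=3 col=6 char='a'
After 9 (j): row=3 col=6 char='a'
After 10 (h): row=3 col=5 char='s'

Answer: cat  sand rock moon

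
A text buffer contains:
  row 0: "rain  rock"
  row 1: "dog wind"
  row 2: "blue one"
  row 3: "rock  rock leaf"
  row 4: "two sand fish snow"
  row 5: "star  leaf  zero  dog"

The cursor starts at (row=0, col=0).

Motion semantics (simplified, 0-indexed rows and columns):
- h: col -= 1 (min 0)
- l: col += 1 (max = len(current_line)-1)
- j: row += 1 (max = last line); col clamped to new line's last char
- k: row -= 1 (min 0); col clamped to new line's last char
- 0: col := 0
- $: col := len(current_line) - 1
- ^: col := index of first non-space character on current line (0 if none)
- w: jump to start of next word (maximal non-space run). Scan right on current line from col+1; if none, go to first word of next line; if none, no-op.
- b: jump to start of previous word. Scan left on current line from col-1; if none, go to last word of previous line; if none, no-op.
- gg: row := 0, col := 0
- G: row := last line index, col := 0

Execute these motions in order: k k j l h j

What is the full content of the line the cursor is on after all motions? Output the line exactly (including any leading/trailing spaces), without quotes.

After 1 (k): row=0 col=0 char='r'
After 2 (k): row=0 col=0 char='r'
After 3 (j): row=1 col=0 char='d'
After 4 (l): row=1 col=1 char='o'
After 5 (h): row=1 col=0 char='d'
After 6 (j): row=2 col=0 char='b'

Answer: blue one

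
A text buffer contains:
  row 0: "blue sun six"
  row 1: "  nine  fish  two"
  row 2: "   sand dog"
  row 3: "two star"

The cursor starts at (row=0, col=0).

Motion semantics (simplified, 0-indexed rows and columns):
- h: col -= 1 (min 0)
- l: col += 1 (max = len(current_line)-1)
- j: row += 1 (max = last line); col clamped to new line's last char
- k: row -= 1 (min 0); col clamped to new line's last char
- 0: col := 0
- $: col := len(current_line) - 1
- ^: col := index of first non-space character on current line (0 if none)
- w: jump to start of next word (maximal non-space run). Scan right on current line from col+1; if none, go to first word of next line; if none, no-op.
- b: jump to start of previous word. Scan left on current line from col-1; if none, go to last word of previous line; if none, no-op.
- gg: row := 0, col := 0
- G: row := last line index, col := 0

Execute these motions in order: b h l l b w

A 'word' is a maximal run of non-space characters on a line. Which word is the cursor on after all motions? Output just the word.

After 1 (b): row=0 col=0 char='b'
After 2 (h): row=0 col=0 char='b'
After 3 (l): row=0 col=1 char='l'
After 4 (l): row=0 col=2 char='u'
After 5 (b): row=0 col=0 char='b'
After 6 (w): row=0 col=5 char='s'

Answer: sun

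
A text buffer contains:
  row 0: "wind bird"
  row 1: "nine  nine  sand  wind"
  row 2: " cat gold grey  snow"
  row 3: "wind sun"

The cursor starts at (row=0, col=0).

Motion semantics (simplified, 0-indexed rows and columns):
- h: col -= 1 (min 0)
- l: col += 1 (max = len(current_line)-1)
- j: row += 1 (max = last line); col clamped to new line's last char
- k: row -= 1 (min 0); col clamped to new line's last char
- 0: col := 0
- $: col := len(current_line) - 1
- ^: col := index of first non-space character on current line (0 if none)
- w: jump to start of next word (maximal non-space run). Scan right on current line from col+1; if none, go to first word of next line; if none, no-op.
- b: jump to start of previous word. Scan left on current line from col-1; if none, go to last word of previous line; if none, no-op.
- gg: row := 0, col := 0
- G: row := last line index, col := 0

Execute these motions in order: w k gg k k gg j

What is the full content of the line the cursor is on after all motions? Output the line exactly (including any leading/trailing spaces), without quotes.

Answer: nine  nine  sand  wind

Derivation:
After 1 (w): row=0 col=5 char='b'
After 2 (k): row=0 col=5 char='b'
After 3 (gg): row=0 col=0 char='w'
After 4 (k): row=0 col=0 char='w'
After 5 (k): row=0 col=0 char='w'
After 6 (gg): row=0 col=0 char='w'
After 7 (j): row=1 col=0 char='n'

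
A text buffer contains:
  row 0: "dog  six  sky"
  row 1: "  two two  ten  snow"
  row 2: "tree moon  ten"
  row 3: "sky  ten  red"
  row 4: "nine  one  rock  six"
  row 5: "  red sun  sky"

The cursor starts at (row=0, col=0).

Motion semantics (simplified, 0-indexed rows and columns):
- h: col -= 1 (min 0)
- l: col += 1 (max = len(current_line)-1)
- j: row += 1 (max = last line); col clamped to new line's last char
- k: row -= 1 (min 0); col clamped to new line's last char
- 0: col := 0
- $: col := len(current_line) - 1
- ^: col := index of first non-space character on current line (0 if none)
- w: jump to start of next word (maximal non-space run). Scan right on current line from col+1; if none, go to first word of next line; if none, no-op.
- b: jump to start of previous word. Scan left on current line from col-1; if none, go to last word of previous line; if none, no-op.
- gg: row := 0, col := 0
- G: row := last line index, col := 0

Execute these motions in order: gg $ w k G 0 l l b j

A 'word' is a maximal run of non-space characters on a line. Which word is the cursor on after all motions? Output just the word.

Answer: sky

Derivation:
After 1 (gg): row=0 col=0 char='d'
After 2 ($): row=0 col=12 char='y'
After 3 (w): row=1 col=2 char='t'
After 4 (k): row=0 col=2 char='g'
After 5 (G): row=5 col=0 char='_'
After 6 (0): row=5 col=0 char='_'
After 7 (l): row=5 col=1 char='_'
After 8 (l): row=5 col=2 char='r'
After 9 (b): row=4 col=17 char='s'
After 10 (j): row=5 col=13 char='y'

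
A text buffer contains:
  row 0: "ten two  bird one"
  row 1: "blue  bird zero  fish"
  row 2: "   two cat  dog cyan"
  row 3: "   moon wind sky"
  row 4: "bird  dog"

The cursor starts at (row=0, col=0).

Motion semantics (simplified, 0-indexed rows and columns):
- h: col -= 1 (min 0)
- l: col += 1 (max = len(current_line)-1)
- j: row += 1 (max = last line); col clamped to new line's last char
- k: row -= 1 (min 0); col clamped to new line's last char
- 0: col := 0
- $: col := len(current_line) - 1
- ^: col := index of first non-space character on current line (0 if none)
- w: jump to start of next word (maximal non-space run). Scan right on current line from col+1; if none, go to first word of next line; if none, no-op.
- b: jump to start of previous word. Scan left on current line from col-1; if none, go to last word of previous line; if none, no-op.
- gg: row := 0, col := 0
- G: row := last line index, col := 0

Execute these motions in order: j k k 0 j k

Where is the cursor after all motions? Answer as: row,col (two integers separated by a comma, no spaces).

Answer: 0,0

Derivation:
After 1 (j): row=1 col=0 char='b'
After 2 (k): row=0 col=0 char='t'
After 3 (k): row=0 col=0 char='t'
After 4 (0): row=0 col=0 char='t'
After 5 (j): row=1 col=0 char='b'
After 6 (k): row=0 col=0 char='t'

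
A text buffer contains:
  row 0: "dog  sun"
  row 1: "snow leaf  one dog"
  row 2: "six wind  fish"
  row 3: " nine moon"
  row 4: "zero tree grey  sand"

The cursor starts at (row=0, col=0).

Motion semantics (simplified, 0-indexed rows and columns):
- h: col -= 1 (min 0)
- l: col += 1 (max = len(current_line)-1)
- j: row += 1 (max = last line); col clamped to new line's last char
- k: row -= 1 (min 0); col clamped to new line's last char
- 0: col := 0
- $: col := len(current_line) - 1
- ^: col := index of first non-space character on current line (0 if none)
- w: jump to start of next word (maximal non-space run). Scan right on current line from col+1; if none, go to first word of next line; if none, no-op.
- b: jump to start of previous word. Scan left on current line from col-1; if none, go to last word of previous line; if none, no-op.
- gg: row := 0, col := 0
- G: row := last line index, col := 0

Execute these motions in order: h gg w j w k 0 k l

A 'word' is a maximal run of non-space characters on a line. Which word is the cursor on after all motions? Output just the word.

Answer: dog

Derivation:
After 1 (h): row=0 col=0 char='d'
After 2 (gg): row=0 col=0 char='d'
After 3 (w): row=0 col=5 char='s'
After 4 (j): row=1 col=5 char='l'
After 5 (w): row=1 col=11 char='o'
After 6 (k): row=0 col=7 char='n'
After 7 (0): row=0 col=0 char='d'
After 8 (k): row=0 col=0 char='d'
After 9 (l): row=0 col=1 char='o'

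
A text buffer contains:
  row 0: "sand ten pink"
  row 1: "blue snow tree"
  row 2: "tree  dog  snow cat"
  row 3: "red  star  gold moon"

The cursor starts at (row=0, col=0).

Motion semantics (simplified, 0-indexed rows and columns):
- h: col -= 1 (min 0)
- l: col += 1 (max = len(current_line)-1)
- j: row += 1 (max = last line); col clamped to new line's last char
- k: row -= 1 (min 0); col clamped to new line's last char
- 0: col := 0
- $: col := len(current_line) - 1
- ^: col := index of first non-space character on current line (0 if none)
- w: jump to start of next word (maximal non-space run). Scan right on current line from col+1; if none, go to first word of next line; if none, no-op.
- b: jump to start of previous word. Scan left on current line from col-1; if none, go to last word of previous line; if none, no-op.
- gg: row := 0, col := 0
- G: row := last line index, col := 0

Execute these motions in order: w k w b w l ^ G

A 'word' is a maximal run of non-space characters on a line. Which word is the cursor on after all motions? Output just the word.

After 1 (w): row=0 col=5 char='t'
After 2 (k): row=0 col=5 char='t'
After 3 (w): row=0 col=9 char='p'
After 4 (b): row=0 col=5 char='t'
After 5 (w): row=0 col=9 char='p'
After 6 (l): row=0 col=10 char='i'
After 7 (^): row=0 col=0 char='s'
After 8 (G): row=3 col=0 char='r'

Answer: red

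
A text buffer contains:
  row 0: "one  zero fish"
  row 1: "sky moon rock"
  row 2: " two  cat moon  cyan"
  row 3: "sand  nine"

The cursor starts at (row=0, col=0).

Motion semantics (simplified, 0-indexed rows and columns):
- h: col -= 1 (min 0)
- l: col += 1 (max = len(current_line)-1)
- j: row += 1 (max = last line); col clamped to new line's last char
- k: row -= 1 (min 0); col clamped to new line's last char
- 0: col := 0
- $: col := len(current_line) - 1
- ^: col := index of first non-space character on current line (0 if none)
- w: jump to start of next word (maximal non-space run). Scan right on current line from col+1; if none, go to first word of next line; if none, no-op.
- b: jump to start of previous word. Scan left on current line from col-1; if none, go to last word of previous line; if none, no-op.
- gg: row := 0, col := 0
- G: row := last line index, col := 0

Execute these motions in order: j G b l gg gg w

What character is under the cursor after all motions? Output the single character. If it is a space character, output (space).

After 1 (j): row=1 col=0 char='s'
After 2 (G): row=3 col=0 char='s'
After 3 (b): row=2 col=16 char='c'
After 4 (l): row=2 col=17 char='y'
After 5 (gg): row=0 col=0 char='o'
After 6 (gg): row=0 col=0 char='o'
After 7 (w): row=0 col=5 char='z'

Answer: z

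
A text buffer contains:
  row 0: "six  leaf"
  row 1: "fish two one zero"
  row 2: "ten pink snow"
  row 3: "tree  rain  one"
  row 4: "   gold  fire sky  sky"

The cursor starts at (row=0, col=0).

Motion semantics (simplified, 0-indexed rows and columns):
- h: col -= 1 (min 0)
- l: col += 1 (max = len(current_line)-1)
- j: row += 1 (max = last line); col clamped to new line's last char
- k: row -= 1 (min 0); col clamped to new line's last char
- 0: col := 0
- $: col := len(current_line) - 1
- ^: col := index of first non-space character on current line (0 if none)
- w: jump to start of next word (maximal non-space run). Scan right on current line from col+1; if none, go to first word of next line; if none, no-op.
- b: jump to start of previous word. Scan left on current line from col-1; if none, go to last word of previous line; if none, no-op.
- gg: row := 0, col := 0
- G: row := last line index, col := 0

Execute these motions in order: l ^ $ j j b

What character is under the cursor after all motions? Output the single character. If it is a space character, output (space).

After 1 (l): row=0 col=1 char='i'
After 2 (^): row=0 col=0 char='s'
After 3 ($): row=0 col=8 char='f'
After 4 (j): row=1 col=8 char='_'
After 5 (j): row=2 col=8 char='_'
After 6 (b): row=2 col=4 char='p'

Answer: p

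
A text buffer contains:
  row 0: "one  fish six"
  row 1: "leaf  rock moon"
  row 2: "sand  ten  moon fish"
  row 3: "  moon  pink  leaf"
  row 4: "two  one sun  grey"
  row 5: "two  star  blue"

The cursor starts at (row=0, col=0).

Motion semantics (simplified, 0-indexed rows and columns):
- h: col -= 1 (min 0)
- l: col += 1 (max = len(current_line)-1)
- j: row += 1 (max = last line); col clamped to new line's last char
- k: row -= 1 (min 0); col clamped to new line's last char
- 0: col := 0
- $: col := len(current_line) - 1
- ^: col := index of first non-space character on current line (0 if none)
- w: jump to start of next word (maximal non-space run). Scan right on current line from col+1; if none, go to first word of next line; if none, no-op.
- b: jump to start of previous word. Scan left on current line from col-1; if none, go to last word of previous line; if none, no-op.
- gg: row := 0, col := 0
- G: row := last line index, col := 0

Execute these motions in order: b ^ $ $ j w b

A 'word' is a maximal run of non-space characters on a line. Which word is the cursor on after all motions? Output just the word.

Answer: moon

Derivation:
After 1 (b): row=0 col=0 char='o'
After 2 (^): row=0 col=0 char='o'
After 3 ($): row=0 col=12 char='x'
After 4 ($): row=0 col=12 char='x'
After 5 (j): row=1 col=12 char='o'
After 6 (w): row=2 col=0 char='s'
After 7 (b): row=1 col=11 char='m'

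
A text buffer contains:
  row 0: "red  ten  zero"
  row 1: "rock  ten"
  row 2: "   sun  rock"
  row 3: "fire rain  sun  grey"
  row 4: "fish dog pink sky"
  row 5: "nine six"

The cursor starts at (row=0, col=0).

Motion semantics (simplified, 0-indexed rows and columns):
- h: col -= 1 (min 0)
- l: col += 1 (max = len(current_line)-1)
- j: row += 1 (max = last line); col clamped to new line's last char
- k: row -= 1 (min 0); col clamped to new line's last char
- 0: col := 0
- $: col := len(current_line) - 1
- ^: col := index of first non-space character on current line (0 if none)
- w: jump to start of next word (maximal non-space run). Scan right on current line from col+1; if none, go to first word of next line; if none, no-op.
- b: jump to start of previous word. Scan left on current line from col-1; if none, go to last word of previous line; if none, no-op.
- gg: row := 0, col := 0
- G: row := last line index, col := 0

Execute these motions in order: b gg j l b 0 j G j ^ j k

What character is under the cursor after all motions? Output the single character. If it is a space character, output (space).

Answer: f

Derivation:
After 1 (b): row=0 col=0 char='r'
After 2 (gg): row=0 col=0 char='r'
After 3 (j): row=1 col=0 char='r'
After 4 (l): row=1 col=1 char='o'
After 5 (b): row=1 col=0 char='r'
After 6 (0): row=1 col=0 char='r'
After 7 (j): row=2 col=0 char='_'
After 8 (G): row=5 col=0 char='n'
After 9 (j): row=5 col=0 char='n'
After 10 (^): row=5 col=0 char='n'
After 11 (j): row=5 col=0 char='n'
After 12 (k): row=4 col=0 char='f'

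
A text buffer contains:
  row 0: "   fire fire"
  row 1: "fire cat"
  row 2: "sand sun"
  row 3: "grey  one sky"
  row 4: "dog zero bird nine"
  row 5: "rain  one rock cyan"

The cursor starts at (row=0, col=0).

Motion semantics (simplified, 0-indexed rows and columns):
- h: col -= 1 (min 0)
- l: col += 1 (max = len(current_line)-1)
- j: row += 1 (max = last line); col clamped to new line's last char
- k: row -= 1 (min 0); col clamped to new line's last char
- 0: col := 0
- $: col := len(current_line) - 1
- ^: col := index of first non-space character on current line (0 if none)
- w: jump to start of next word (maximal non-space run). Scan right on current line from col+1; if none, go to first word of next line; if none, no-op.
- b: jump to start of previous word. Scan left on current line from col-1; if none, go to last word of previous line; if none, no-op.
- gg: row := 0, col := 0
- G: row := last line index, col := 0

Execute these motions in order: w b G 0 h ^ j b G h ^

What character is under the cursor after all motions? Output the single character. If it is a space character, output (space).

After 1 (w): row=0 col=3 char='f'
After 2 (b): row=0 col=3 char='f'
After 3 (G): row=5 col=0 char='r'
After 4 (0): row=5 col=0 char='r'
After 5 (h): row=5 col=0 char='r'
After 6 (^): row=5 col=0 char='r'
After 7 (j): row=5 col=0 char='r'
After 8 (b): row=4 col=14 char='n'
After 9 (G): row=5 col=0 char='r'
After 10 (h): row=5 col=0 char='r'
After 11 (^): row=5 col=0 char='r'

Answer: r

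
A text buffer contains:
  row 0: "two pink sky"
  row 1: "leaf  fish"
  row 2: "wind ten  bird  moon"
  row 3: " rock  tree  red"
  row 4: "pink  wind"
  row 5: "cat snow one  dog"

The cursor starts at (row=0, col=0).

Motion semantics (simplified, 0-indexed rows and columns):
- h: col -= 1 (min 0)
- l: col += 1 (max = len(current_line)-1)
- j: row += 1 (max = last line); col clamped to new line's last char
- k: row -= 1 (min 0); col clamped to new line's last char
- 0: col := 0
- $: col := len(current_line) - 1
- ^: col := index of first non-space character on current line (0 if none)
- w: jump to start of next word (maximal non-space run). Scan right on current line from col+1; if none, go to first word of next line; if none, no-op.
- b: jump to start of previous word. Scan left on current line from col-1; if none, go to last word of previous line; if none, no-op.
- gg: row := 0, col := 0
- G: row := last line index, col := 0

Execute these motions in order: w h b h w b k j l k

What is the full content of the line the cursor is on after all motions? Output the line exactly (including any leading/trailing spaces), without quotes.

Answer: two pink sky

Derivation:
After 1 (w): row=0 col=4 char='p'
After 2 (h): row=0 col=3 char='_'
After 3 (b): row=0 col=0 char='t'
After 4 (h): row=0 col=0 char='t'
After 5 (w): row=0 col=4 char='p'
After 6 (b): row=0 col=0 char='t'
After 7 (k): row=0 col=0 char='t'
After 8 (j): row=1 col=0 char='l'
After 9 (l): row=1 col=1 char='e'
After 10 (k): row=0 col=1 char='w'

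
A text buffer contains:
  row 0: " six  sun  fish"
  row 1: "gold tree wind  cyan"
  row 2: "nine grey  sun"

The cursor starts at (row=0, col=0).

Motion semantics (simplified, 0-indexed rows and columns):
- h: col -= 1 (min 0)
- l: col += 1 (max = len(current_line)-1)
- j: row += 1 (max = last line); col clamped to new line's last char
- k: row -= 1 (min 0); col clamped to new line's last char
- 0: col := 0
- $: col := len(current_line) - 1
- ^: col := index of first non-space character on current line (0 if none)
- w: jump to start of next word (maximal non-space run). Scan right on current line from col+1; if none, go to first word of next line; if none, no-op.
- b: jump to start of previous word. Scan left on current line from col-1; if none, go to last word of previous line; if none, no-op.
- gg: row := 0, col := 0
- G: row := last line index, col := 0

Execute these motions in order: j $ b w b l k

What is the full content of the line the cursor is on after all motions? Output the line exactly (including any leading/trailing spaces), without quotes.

After 1 (j): row=1 col=0 char='g'
After 2 ($): row=1 col=19 char='n'
After 3 (b): row=1 col=16 char='c'
After 4 (w): row=2 col=0 char='n'
After 5 (b): row=1 col=16 char='c'
After 6 (l): row=1 col=17 char='y'
After 7 (k): row=0 col=14 char='h'

Answer:  six  sun  fish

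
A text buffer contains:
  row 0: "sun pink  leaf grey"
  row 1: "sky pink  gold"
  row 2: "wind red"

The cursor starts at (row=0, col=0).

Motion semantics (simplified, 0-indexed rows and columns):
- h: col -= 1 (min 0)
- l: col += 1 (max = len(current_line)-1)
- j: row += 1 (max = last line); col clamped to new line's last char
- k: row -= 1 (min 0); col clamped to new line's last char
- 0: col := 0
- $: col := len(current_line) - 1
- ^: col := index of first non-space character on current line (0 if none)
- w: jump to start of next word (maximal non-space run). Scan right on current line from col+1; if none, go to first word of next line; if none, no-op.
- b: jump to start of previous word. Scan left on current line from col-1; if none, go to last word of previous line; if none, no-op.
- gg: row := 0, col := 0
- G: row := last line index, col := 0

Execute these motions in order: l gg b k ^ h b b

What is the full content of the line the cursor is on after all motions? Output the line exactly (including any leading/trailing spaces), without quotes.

Answer: sun pink  leaf grey

Derivation:
After 1 (l): row=0 col=1 char='u'
After 2 (gg): row=0 col=0 char='s'
After 3 (b): row=0 col=0 char='s'
After 4 (k): row=0 col=0 char='s'
After 5 (^): row=0 col=0 char='s'
After 6 (h): row=0 col=0 char='s'
After 7 (b): row=0 col=0 char='s'
After 8 (b): row=0 col=0 char='s'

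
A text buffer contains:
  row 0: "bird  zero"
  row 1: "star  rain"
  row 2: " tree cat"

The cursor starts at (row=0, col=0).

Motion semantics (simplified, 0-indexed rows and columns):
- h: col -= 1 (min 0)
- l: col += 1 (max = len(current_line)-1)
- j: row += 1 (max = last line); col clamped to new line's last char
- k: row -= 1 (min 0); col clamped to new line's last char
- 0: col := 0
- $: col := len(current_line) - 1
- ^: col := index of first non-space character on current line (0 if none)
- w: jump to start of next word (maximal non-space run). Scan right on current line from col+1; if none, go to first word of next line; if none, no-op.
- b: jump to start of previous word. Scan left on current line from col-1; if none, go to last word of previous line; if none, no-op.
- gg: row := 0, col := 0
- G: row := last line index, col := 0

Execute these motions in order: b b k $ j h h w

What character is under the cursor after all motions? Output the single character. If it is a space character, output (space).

Answer: t

Derivation:
After 1 (b): row=0 col=0 char='b'
After 2 (b): row=0 col=0 char='b'
After 3 (k): row=0 col=0 char='b'
After 4 ($): row=0 col=9 char='o'
After 5 (j): row=1 col=9 char='n'
After 6 (h): row=1 col=8 char='i'
After 7 (h): row=1 col=7 char='a'
After 8 (w): row=2 col=1 char='t'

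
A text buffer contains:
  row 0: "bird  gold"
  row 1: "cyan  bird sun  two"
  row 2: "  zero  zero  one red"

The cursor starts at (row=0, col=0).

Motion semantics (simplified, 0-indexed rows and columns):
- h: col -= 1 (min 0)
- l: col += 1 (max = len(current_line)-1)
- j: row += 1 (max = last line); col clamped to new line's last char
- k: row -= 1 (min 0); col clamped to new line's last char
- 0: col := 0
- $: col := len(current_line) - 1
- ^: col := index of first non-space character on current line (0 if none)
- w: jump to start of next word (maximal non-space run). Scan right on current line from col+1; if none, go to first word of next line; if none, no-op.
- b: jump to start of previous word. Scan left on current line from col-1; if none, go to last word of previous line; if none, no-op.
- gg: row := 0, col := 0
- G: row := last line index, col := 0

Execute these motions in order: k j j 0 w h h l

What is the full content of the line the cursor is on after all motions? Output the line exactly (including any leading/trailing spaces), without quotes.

Answer:   zero  zero  one red

Derivation:
After 1 (k): row=0 col=0 char='b'
After 2 (j): row=1 col=0 char='c'
After 3 (j): row=2 col=0 char='_'
After 4 (0): row=2 col=0 char='_'
After 5 (w): row=2 col=2 char='z'
After 6 (h): row=2 col=1 char='_'
After 7 (h): row=2 col=0 char='_'
After 8 (l): row=2 col=1 char='_'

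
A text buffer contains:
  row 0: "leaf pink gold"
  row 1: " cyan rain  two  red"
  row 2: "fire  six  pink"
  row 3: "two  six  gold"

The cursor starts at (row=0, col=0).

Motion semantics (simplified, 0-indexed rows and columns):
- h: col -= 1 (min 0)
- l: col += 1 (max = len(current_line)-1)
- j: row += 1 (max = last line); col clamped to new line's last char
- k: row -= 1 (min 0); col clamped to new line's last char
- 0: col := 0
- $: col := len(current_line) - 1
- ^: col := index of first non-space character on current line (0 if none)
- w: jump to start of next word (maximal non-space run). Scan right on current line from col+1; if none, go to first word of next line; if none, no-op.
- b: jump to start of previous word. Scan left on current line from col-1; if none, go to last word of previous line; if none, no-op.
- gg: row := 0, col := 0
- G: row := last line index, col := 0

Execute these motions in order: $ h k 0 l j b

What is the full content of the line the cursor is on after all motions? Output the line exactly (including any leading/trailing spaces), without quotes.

Answer: leaf pink gold

Derivation:
After 1 ($): row=0 col=13 char='d'
After 2 (h): row=0 col=12 char='l'
After 3 (k): row=0 col=12 char='l'
After 4 (0): row=0 col=0 char='l'
After 5 (l): row=0 col=1 char='e'
After 6 (j): row=1 col=1 char='c'
After 7 (b): row=0 col=10 char='g'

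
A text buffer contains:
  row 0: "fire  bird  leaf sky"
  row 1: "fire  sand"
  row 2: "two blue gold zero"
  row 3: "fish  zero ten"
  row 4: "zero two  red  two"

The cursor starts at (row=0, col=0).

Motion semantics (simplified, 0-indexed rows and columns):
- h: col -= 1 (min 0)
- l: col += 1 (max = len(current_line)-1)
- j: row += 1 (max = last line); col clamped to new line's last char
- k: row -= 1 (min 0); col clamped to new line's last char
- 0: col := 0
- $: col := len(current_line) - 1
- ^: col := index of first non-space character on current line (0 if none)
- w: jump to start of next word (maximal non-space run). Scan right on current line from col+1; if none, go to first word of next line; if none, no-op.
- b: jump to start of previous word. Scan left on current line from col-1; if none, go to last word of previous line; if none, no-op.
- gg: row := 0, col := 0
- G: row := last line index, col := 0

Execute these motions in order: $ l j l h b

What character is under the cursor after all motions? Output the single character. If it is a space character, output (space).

After 1 ($): row=0 col=19 char='y'
After 2 (l): row=0 col=19 char='y'
After 3 (j): row=1 col=9 char='d'
After 4 (l): row=1 col=9 char='d'
After 5 (h): row=1 col=8 char='n'
After 6 (b): row=1 col=6 char='s'

Answer: s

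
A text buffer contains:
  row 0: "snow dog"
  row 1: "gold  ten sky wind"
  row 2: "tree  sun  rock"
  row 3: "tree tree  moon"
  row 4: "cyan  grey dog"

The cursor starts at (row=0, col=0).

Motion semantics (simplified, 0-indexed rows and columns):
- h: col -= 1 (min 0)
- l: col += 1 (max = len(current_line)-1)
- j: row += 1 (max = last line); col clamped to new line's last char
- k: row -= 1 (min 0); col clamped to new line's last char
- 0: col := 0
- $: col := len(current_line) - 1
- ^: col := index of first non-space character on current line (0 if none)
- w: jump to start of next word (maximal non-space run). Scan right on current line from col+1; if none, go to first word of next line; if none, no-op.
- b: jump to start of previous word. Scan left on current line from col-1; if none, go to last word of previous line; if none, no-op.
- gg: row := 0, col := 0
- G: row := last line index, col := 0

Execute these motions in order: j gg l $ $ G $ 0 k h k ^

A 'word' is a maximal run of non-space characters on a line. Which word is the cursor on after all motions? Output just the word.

After 1 (j): row=1 col=0 char='g'
After 2 (gg): row=0 col=0 char='s'
After 3 (l): row=0 col=1 char='n'
After 4 ($): row=0 col=7 char='g'
After 5 ($): row=0 col=7 char='g'
After 6 (G): row=4 col=0 char='c'
After 7 ($): row=4 col=13 char='g'
After 8 (0): row=4 col=0 char='c'
After 9 (k): row=3 col=0 char='t'
After 10 (h): row=3 col=0 char='t'
After 11 (k): row=2 col=0 char='t'
After 12 (^): row=2 col=0 char='t'

Answer: tree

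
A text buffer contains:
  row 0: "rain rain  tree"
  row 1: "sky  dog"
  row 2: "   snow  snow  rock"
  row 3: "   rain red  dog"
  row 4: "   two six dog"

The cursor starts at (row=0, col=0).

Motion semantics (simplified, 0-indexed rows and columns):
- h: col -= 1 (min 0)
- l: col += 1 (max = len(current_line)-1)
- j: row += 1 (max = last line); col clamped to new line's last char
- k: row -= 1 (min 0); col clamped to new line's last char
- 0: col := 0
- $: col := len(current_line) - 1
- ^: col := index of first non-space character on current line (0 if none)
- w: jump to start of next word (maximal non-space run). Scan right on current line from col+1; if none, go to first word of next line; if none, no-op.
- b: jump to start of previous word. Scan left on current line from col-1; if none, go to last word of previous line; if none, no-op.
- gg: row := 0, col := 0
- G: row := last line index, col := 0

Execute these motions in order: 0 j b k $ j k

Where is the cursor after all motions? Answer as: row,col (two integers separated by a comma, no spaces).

After 1 (0): row=0 col=0 char='r'
After 2 (j): row=1 col=0 char='s'
After 3 (b): row=0 col=11 char='t'
After 4 (k): row=0 col=11 char='t'
After 5 ($): row=0 col=14 char='e'
After 6 (j): row=1 col=7 char='g'
After 7 (k): row=0 col=7 char='i'

Answer: 0,7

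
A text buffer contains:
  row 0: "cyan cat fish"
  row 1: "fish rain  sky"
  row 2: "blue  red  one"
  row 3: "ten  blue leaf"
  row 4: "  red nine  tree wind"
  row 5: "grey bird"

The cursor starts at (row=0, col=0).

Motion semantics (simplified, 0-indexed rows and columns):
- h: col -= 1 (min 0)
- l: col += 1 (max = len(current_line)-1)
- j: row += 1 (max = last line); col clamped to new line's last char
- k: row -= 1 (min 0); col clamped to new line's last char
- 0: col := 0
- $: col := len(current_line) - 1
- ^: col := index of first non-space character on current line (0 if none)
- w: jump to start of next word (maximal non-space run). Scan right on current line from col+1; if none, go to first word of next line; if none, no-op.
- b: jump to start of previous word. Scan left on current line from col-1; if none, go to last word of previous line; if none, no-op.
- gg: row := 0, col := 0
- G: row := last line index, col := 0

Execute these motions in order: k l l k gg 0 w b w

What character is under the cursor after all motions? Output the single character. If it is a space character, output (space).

After 1 (k): row=0 col=0 char='c'
After 2 (l): row=0 col=1 char='y'
After 3 (l): row=0 col=2 char='a'
After 4 (k): row=0 col=2 char='a'
After 5 (gg): row=0 col=0 char='c'
After 6 (0): row=0 col=0 char='c'
After 7 (w): row=0 col=5 char='c'
After 8 (b): row=0 col=0 char='c'
After 9 (w): row=0 col=5 char='c'

Answer: c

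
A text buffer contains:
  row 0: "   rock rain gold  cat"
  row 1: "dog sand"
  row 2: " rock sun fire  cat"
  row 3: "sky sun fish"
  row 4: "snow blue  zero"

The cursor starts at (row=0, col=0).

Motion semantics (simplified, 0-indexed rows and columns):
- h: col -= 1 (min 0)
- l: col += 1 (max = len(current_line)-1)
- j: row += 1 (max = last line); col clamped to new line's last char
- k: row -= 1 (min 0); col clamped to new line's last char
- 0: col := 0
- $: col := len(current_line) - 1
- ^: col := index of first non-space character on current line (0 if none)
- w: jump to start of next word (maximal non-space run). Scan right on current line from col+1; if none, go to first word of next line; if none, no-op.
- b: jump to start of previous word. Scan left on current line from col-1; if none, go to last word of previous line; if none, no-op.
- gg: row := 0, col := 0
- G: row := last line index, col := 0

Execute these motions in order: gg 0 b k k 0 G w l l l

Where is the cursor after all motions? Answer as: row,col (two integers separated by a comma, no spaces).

Answer: 4,8

Derivation:
After 1 (gg): row=0 col=0 char='_'
After 2 (0): row=0 col=0 char='_'
After 3 (b): row=0 col=0 char='_'
After 4 (k): row=0 col=0 char='_'
After 5 (k): row=0 col=0 char='_'
After 6 (0): row=0 col=0 char='_'
After 7 (G): row=4 col=0 char='s'
After 8 (w): row=4 col=5 char='b'
After 9 (l): row=4 col=6 char='l'
After 10 (l): row=4 col=7 char='u'
After 11 (l): row=4 col=8 char='e'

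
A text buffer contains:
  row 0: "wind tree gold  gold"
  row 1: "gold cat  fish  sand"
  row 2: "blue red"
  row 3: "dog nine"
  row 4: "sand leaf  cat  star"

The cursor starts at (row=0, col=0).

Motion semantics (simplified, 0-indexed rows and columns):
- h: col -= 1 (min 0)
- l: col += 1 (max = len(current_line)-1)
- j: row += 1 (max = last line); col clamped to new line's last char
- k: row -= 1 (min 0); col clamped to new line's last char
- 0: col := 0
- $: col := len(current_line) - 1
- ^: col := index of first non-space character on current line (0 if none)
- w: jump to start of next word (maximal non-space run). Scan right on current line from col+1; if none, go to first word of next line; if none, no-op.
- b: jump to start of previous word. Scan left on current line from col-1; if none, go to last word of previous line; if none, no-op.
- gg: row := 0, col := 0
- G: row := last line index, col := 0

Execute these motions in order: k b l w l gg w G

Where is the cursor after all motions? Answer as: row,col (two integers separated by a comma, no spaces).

After 1 (k): row=0 col=0 char='w'
After 2 (b): row=0 col=0 char='w'
After 3 (l): row=0 col=1 char='i'
After 4 (w): row=0 col=5 char='t'
After 5 (l): row=0 col=6 char='r'
After 6 (gg): row=0 col=0 char='w'
After 7 (w): row=0 col=5 char='t'
After 8 (G): row=4 col=0 char='s'

Answer: 4,0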